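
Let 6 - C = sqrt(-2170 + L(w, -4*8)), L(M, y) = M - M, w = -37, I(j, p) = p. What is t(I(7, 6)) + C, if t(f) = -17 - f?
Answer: -17 - I*sqrt(2170) ≈ -17.0 - 46.583*I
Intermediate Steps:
L(M, y) = 0
C = 6 - I*sqrt(2170) (C = 6 - sqrt(-2170 + 0) = 6 - sqrt(-2170) = 6 - I*sqrt(2170) ≈ 6.0 - 46.583*I)
t(I(7, 6)) + C = (-17 - 1*6) + (6 - I*sqrt(2170)) = (-17 - 6) + (6 - I*sqrt(2170)) = -23 + (6 - I*sqrt(2170)) = -17 - I*sqrt(2170)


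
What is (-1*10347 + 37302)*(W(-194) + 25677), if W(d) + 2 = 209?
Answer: 697703220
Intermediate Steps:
W(d) = 207 (W(d) = -2 + 209 = 207)
(-1*10347 + 37302)*(W(-194) + 25677) = (-1*10347 + 37302)*(207 + 25677) = (-10347 + 37302)*25884 = 26955*25884 = 697703220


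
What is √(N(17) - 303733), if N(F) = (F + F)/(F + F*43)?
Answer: 5*I*√5880270/22 ≈ 551.12*I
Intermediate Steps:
N(F) = 1/22 (N(F) = (2*F)/(F + 43*F) = (2*F)/((44*F)) = (2*F)*(1/(44*F)) = 1/22)
√(N(17) - 303733) = √(1/22 - 303733) = √(-6682125/22) = 5*I*√5880270/22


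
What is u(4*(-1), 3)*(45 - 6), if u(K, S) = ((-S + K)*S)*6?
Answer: -4914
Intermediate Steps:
u(K, S) = 6*S*(K - S) (u(K, S) = ((K - S)*S)*6 = (S*(K - S))*6 = 6*S*(K - S))
u(4*(-1), 3)*(45 - 6) = (6*3*(4*(-1) - 1*3))*(45 - 6) = (6*3*(-4 - 3))*39 = (6*3*(-7))*39 = -126*39 = -4914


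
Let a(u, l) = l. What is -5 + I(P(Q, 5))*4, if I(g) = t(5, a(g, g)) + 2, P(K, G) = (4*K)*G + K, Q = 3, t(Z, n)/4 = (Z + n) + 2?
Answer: 1123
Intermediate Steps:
t(Z, n) = 8 + 4*Z + 4*n (t(Z, n) = 4*((Z + n) + 2) = 4*(2 + Z + n) = 8 + 4*Z + 4*n)
P(K, G) = K + 4*G*K (P(K, G) = 4*G*K + K = K + 4*G*K)
I(g) = 30 + 4*g (I(g) = (8 + 4*5 + 4*g) + 2 = (8 + 20 + 4*g) + 2 = (28 + 4*g) + 2 = 30 + 4*g)
-5 + I(P(Q, 5))*4 = -5 + (30 + 4*(3*(1 + 4*5)))*4 = -5 + (30 + 4*(3*(1 + 20)))*4 = -5 + (30 + 4*(3*21))*4 = -5 + (30 + 4*63)*4 = -5 + (30 + 252)*4 = -5 + 282*4 = -5 + 1128 = 1123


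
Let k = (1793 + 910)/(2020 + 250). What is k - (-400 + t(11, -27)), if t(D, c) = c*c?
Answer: -744127/2270 ≈ -327.81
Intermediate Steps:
t(D, c) = c**2
k = 2703/2270 ≈ 1.1907
k - (-400 + t(11, -27)) = 2703/2270 - (-400 + (-27)**2) = 2703/2270 - (-400 + 729) = 2703/2270 - 1*329 = 2703/2270 - 329 = -744127/2270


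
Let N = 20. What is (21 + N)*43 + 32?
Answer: 1795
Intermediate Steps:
(21 + N)*43 + 32 = (21 + 20)*43 + 32 = 41*43 + 32 = 1763 + 32 = 1795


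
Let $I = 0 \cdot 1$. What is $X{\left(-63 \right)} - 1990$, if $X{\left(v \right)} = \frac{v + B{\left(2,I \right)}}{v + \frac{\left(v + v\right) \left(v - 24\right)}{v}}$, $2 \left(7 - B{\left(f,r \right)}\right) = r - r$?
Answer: $- \frac{471574}{237} \approx -1989.8$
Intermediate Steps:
$I = 0$
$B{\left(f,r \right)} = 7$ ($B{\left(f,r \right)} = 7 - \frac{r - r}{2} = 7 - 0 = 7 + 0 = 7$)
$X{\left(v \right)} = \frac{7 + v}{-48 + 3 v}$ ($X{\left(v \right)} = \frac{v + 7}{v + \frac{\left(v + v\right) \left(v - 24\right)}{v}} = \frac{7 + v}{v + \frac{2 v \left(-24 + v\right)}{v}} = \frac{7 + v}{v + \left(-48 + 2 v\right)} = \frac{7 + v}{-48 + 3 v}$)
$X{\left(-63 \right)} - 1990 = \frac{7 - 63}{3 \left(-16 - 63\right)} - 1990 = \frac{1}{3} \frac{1}{-79} \left(-56\right) - 1990 = \frac{1}{3} \left(- \frac{1}{79}\right) \left(-56\right) - 1990 = \frac{56}{237} - 1990 = - \frac{471574}{237}$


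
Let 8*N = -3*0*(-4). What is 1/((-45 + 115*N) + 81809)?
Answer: 1/81764 ≈ 1.2230e-5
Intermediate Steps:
N = 0 (N = (-3*0*(-4))/8 = (0*(-4))/8 = (⅛)*0 = 0)
1/((-45 + 115*N) + 81809) = 1/((-45 + 115*0) + 81809) = 1/((-45 + 0) + 81809) = 1/(-45 + 81809) = 1/81764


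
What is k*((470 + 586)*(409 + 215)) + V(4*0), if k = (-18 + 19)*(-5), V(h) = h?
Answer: -3294720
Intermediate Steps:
k = -5 (k = 1*(-5) = -5)
k*((470 + 586)*(409 + 215)) + V(4*0) = -5*(470 + 586)*(409 + 215) + 4*0 = -5280*624 + 0 = -5*658944 + 0 = -3294720 + 0 = -3294720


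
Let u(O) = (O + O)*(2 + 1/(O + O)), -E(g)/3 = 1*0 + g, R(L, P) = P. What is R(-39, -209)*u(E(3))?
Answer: 7315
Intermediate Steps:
E(g) = -3*g (E(g) = -3*(1*0 + g) = -3*(0 + g) = -3*g)
u(O) = 2*O*(2 + 1/(2*O)) (u(O) = (2*O)*(2 + 1/(2*O)) = 2*O*(2 + 1/(2*O)))
R(-39, -209)*u(E(3)) = -209*(1 + 4*(-3*3)) = -209*(1 + 4*(-9)) = -209*(1 - 36) = -209*(-35) = 7315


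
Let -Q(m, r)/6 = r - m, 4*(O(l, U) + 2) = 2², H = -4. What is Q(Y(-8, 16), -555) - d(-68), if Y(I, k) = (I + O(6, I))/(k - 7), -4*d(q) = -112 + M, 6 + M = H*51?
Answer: 6487/2 ≈ 3243.5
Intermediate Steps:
M = -210 (M = -6 - 4*51 = -6 - 204 = -210)
d(q) = 161/2 (d(q) = -(-112 - 210)/4 = -¼*(-322) = 161/2)
O(l, U) = -1 (O(l, U) = -2 + (¼)*2² = -2 + (¼)*4 = -2 + 1 = -1)
Y(I, k) = (-1 + I)/(-7 + k) (Y(I, k) = (I - 1)/(k - 7) = (-1 + I)/(-7 + k))
Q(m, r) = -6*r + 6*m (Q(m, r) = -6*(r - m) = -6*r + 6*m)
Q(Y(-8, 16), -555) - d(-68) = (-6*(-555) + 6*((-1 - 8)/(-7 + 16))) - 1*161/2 = (3330 + 6*(-9/9)) - 161/2 = (3330 + 6*((⅑)*(-9))) - 161/2 = (3330 + 6*(-1)) - 161/2 = (3330 - 6) - 161/2 = 3324 - 161/2 = 6487/2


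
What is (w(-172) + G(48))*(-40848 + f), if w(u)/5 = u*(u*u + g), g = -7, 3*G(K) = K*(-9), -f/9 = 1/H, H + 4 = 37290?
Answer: 19370535670219734/18643 ≈ 1.0390e+12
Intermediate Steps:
H = 37286 (H = -4 + 37290 = 37286)
f = -9/37286 ≈ -0.00024138
G(K) = -3*K (G(K) = (K*(-9))/3 = (-9*K)/3 = -3*K)
w(u) = 5*u*(-7 + u²) (w(u) = 5*(u*(u*u - 7)) = 5*(u*(u² - 7)) = 5*(u*(-7 + u²)) = 5*u*(-7 + u²))
(w(-172) + G(48))*(-40848 + f) = (5*(-172)*(-7 + (-172)²) - 3*48)*(-40848 - 9/37286) = (5*(-172)*(-7 + 29584) - 144)*(-1523058537/37286) = (5*(-172)*29577 - 144)*(-1523058537/37286) = (-25436220 - 144)*(-1523058537/37286) = -25436364*(-1523058537/37286) = 19370535670219734/18643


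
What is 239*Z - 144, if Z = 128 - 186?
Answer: -14006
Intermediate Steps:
Z = -58
239*Z - 144 = 239*(-58) - 144 = -13862 - 144 = -14006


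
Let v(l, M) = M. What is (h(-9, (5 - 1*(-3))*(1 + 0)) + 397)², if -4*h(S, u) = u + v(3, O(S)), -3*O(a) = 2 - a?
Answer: 22572001/144 ≈ 1.5675e+5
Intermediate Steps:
O(a) = -⅔ + a/3 (O(a) = -(2 - a)/3 = -⅔ + a/3)
h(S, u) = ⅙ - u/4 - S/12 (h(S, u) = -(u + (-⅔ + S/3))/4 = -(-⅔ + u + S/3)/4 = ⅙ - u/4 - S/12)
(h(-9, (5 - 1*(-3))*(1 + 0)) + 397)² = ((⅙ - (5 - 1*(-3))*(1 + 0)/4 - 1/12*(-9)) + 397)² = ((⅙ - (5 + 3)/4 + ¾) + 397)² = ((⅙ - 2 + ¾) + 397)² = (-13/12 + 397)² = (4751/12)² = 22572001/144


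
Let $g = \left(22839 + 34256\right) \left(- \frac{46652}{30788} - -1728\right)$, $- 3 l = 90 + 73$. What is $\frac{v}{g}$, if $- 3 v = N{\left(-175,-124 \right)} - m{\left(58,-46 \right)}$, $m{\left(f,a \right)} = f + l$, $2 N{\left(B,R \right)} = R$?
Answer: $\frac{1516309}{6828492172815} \approx 2.2206 \cdot 10^{-7}$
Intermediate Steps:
$N{\left(B,R \right)} = \frac{R}{2}$
$l = - \frac{163}{3}$ ($l = - \frac{90 + 73}{3} = \left(- \frac{1}{3}\right) 163 = - \frac{163}{3} \approx -54.333$)
$m{\left(f,a \right)} = - \frac{163}{3} + f$ ($m{\left(f,a \right)} = f - \frac{163}{3} = - \frac{163}{3} + f$)
$g = \frac{758721352535}{7697}$ ($g = 57095 \left(\left(-46652\right) \frac{1}{30788} + 1728\right) = 57095 \left(- \frac{11663}{7697} + 1728\right) = 57095 \cdot \frac{13288753}{7697} = \frac{758721352535}{7697} \approx 9.8574 \cdot 10^{7}$)
$v = \frac{197}{9}$ ($v = - \frac{\frac{1}{2} \left(-124\right) - \left(- \frac{163}{3} + 58\right)}{3} = - \frac{-62 - \frac{11}{3}}{3} = \left(- \frac{1}{3}\right) \left(- \frac{197}{3}\right) = \frac{197}{9} \approx 21.889$)
$\frac{v}{g} = \frac{197}{9 \cdot \frac{758721352535}{7697}} = \frac{197}{9} \cdot \frac{7697}{758721352535} = \frac{1516309}{6828492172815}$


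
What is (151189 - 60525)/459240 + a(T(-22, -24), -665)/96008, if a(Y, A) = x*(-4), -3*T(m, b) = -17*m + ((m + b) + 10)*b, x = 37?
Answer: 269890681/1377834810 ≈ 0.19588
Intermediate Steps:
T(m, b) = 17*m/3 - b*(10 + b + m)/3 (T(m, b) = -(-17*m + ((m + b) + 10)*b)/3 = -(-17*m + ((b + m) + 10)*b)/3 = -(-17*m + (10 + b + m)*b)/3 = -(-17*m + b*(10 + b + m))/3 = 17*m/3 - b*(10 + b + m)/3)
a(Y, A) = -148 (a(Y, A) = 37*(-4) = -148)
(151189 - 60525)/459240 + a(T(-22, -24), -665)/96008 = (151189 - 60525)/459240 - 148/96008 = 90664*(1/459240) - 148*1/96008 = 11333/57405 - 37/24002 = 269890681/1377834810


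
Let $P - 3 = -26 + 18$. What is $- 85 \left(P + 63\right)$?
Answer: $-4930$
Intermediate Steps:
$P = -5$ ($P = 3 + \left(-26 + 18\right) = 3 - 8 = -5$)
$- 85 \left(P + 63\right) = - 85 \left(-5 + 63\right) = \left(-85\right) 58 = -4930$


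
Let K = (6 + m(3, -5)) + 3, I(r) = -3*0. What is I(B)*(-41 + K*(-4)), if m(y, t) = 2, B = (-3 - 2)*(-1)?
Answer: 0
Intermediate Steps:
B = 5 (B = -5*(-1) = 5)
I(r) = 0
K = 11 (K = (6 + 2) + 3 = 8 + 3 = 11)
I(B)*(-41 + K*(-4)) = 0*(-41 + 11*(-4)) = 0*(-41 - 44) = 0*(-85) = 0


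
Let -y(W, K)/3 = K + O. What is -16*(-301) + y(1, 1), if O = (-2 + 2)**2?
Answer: 4813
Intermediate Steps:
O = 0 (O = 0**2 = 0)
y(W, K) = -3*K (y(W, K) = -3*(K + 0) = -3*K)
-16*(-301) + y(1, 1) = -16*(-301) - 3*1 = 4816 - 3 = 4813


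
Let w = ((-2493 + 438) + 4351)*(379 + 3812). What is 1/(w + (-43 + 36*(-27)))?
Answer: 1/9621521 ≈ 1.0393e-7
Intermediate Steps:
w = 9622536 (w = (-2055 + 4351)*4191 = 2296*4191 = 9622536)
1/(w + (-43 + 36*(-27))) = 1/(9622536 + (-43 + 36*(-27))) = 1/(9622536 + (-43 - 972)) = 1/(9622536 - 1015) = 1/9621521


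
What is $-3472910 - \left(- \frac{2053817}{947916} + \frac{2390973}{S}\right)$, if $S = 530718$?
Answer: $- \frac{291189856374133957}{83846013948} \approx -3.4729 \cdot 10^{6}$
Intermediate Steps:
$-3472910 - \left(- \frac{2053817}{947916} + \frac{2390973}{S}\right) = -3472910 - \left(- \frac{2053817}{947916} + \frac{2390973}{530718}\right) = -3472910 - \left(\left(-2053817\right) \frac{1}{947916} + 2390973 \cdot \frac{1}{530718}\right) = -3472910 - \left(- \frac{2053817}{947916} + \frac{796991}{176906}\right) = -3472910 - \frac{196073985277}{83846013948} = - \frac{291189856374133957}{83846013948}$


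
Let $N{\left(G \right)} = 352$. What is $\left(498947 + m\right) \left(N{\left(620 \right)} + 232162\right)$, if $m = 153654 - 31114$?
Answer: $144504428318$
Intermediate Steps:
$m = 122540$
$\left(498947 + m\right) \left(N{\left(620 \right)} + 232162\right) = \left(498947 + 122540\right) \left(352 + 232162\right) = 621487 \cdot 232514 = 144504428318$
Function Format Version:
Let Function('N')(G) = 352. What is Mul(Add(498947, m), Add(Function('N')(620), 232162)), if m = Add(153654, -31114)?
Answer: 144504428318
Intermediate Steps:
m = 122540
Mul(Add(498947, m), Add(Function('N')(620), 232162)) = Mul(Add(498947, 122540), Add(352, 232162)) = Mul(621487, 232514) = 144504428318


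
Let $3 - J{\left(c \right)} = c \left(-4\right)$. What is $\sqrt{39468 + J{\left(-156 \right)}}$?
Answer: $\sqrt{38847} \approx 197.1$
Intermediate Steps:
$J{\left(c \right)} = 3 + 4 c$ ($J{\left(c \right)} = 3 - c \left(-4\right) = 3 - - 4 c = 3 + 4 c$)
$\sqrt{39468 + J{\left(-156 \right)}} = \sqrt{39468 + \left(3 + 4 \left(-156\right)\right)} = \sqrt{39468 + \left(3 - 624\right)} = \sqrt{39468 - 621} = \sqrt{38847}$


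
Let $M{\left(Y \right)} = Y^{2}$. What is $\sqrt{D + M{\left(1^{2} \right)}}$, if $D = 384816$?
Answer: $\sqrt{384817} \approx 620.34$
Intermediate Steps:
$\sqrt{D + M{\left(1^{2} \right)}} = \sqrt{384816 + \left(1^{2}\right)^{2}} = \sqrt{384816 + 1^{2}} = \sqrt{384816 + 1} = \sqrt{384817}$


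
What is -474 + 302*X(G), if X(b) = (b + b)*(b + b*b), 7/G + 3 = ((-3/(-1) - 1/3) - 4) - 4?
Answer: -6340794/15625 ≈ -405.81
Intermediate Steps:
G = -21/25 (G = 7/(-3 + (((-3/(-1) - 1/3) - 4) - 4)) = 7/(-3 + (((-3*(-1) - 1*⅓) - 4) - 4)) = 7/(-3 + (((3 - ⅓) - 4) - 4)) = 7/(-3 + ((8/3 - 4) - 4)) = 7/(-3 + (-4/3 - 4)) = 7/(-3 - 16/3) = 7/(-25/3) = 7*(-3/25) = -21/25 ≈ -0.84000)
X(b) = 2*b*(b + b²) (X(b) = (2*b)*(b + b²) = 2*b*(b + b²))
-474 + 302*X(G) = -474 + 302*(2*(-21/25)²*(1 - 21/25)) = -474 + 302*(2*(441/625)*(4/25)) = -474 + 302*(3528/15625) = -474 + 1065456/15625 = -6340794/15625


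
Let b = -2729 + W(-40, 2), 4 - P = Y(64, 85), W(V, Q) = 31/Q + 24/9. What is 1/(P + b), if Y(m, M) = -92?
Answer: -6/15689 ≈ -0.00038243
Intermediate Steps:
W(V, Q) = 8/3 + 31/Q (W(V, Q) = 31/Q + 24*(1/9) = 31/Q + 8/3 = 8/3 + 31/Q)
P = 96 (P = 4 - 1*(-92) = 4 + 92 = 96)
b = -16265/6 (b = -2729 + (8/3 + 31/2) = -2729 + 109/6 = -16265/6 ≈ -2710.8)
1/(P + b) = 1/(96 - 16265/6) = 1/(-15689/6) = -6/15689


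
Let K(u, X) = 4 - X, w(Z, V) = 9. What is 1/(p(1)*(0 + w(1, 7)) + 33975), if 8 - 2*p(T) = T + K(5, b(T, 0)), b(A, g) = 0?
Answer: 2/67977 ≈ 2.9422e-5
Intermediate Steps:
p(T) = 2 - T/2 (p(T) = 4 - (T + (4 - 1*0))/2 = 4 - (T + (4 + 0))/2 = 4 - (T + 4)/2 = 4 - (4 + T)/2 = 4 + (-2 - T/2) = 2 - T/2)
1/(p(1)*(0 + w(1, 7)) + 33975) = 1/((2 - ½*1)*(0 + 9) + 33975) = 1/((2 - ½)*9 + 33975) = 1/((3/2)*9 + 33975) = 1/(27/2 + 33975) = 1/(67977/2) = 2/67977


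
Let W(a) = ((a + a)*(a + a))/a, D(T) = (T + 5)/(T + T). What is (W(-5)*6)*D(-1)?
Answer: 240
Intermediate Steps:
D(T) = (5 + T)/(2*T) (D(T) = (5 + T)/((2*T)) = (5 + T)*(1/(2*T)) = (5 + T)/(2*T))
W(a) = 4*a (W(a) = ((2*a)*(2*a))/a = (4*a**2)/a = 4*a)
(W(-5)*6)*D(-1) = ((4*(-5))*6)*((1/2)*(5 - 1)/(-1)) = (-20*6)*((1/2)*(-1)*4) = -120*(-2) = 240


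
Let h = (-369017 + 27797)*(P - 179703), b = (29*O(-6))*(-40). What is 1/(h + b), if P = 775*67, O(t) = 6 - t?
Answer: 1/43600395240 ≈ 2.2936e-11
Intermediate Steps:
b = -13920 (b = (29*(6 - 1*(-6)))*(-40) = (29*(6 + 6))*(-40) = (29*12)*(-40) = 348*(-40) = -13920)
P = 51925
h = 43600409160 (h = (-369017 + 27797)*(51925 - 179703) = -341220*(-127778) = 43600409160)
1/(h + b) = 1/(43600409160 - 13920) = 1/43600395240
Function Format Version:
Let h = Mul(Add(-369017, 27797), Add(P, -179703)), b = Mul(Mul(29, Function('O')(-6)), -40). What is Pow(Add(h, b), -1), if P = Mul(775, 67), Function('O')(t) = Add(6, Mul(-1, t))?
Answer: Rational(1, 43600395240) ≈ 2.2936e-11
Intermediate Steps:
b = -13920 (b = Mul(Mul(29, Add(6, Mul(-1, -6))), -40) = Mul(Mul(29, Add(6, 6)), -40) = Mul(Mul(29, 12), -40) = Mul(348, -40) = -13920)
P = 51925
h = 43600409160 (h = Mul(Add(-369017, 27797), Add(51925, -179703)) = Mul(-341220, -127778) = 43600409160)
Pow(Add(h, b), -1) = Pow(Add(43600409160, -13920), -1) = Pow(43600395240, -1) = Rational(1, 43600395240)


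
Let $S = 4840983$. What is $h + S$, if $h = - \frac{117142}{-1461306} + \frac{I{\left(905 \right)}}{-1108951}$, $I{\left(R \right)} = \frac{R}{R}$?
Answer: $\frac{3922447083948786317}{810258375003} \approx 4.841 \cdot 10^{6}$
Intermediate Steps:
$I{\left(R \right)} = 1$
$h = \frac{64951638368}{810258375003}$ ($h = - \frac{117142}{-1461306} + 1 \frac{1}{-1108951} = \left(-117142\right) \left(- \frac{1}{1461306}\right) + 1 \left(- \frac{1}{1108951}\right) = \frac{58571}{730653} - \frac{1}{1108951} = \frac{64951638368}{810258375003} \approx 0.080162$)
$h + S = \frac{64951638368}{810258375003} + 4840983 = \frac{3922447083948786317}{810258375003}$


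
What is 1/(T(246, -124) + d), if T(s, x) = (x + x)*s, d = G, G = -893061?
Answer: -1/954069 ≈ -1.0481e-6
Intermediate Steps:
d = -893061
T(s, x) = 2*s*x (T(s, x) = (2*x)*s = 2*s*x)
1/(T(246, -124) + d) = 1/(2*246*(-124) - 893061) = 1/(-61008 - 893061) = 1/(-954069) = -1/954069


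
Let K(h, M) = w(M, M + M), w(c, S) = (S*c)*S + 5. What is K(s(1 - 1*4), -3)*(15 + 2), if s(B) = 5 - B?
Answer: -1751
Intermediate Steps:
w(c, S) = 5 + c*S**2 (w(c, S) = c*S**2 + 5 = 5 + c*S**2)
K(h, M) = 5 + 4*M**3 (K(h, M) = 5 + M*(M + M)**2 = 5 + M*(2*M)**2 = 5 + M*(4*M**2) = 5 + 4*M**3)
K(s(1 - 1*4), -3)*(15 + 2) = (5 + 4*(-3)**3)*(15 + 2) = (5 + 4*(-27))*17 = (5 - 108)*17 = -103*17 = -1751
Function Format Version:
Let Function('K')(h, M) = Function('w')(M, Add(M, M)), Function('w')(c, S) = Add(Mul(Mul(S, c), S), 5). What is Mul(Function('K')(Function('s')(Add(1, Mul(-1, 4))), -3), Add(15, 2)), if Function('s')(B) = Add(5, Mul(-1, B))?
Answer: -1751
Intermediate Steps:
Function('w')(c, S) = Add(5, Mul(c, Pow(S, 2))) (Function('w')(c, S) = Add(Mul(c, Pow(S, 2)), 5) = Add(5, Mul(c, Pow(S, 2))))
Function('K')(h, M) = Add(5, Mul(4, Pow(M, 3))) (Function('K')(h, M) = Add(5, Mul(M, Pow(Add(M, M), 2))) = Add(5, Mul(M, Pow(Mul(2, M), 2))) = Add(5, Mul(M, Mul(4, Pow(M, 2)))) = Add(5, Mul(4, Pow(M, 3))))
Mul(Function('K')(Function('s')(Add(1, Mul(-1, 4))), -3), Add(15, 2)) = Mul(Add(5, Mul(4, Pow(-3, 3))), Add(15, 2)) = Mul(Add(5, Mul(4, -27)), 17) = Mul(Add(5, -108), 17) = Mul(-103, 17) = -1751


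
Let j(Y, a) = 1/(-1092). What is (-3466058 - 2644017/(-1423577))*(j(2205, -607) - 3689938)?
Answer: 19881917313106614206353/1554546084 ≈ 1.2790e+13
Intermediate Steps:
j(Y, a) = -1/1092
(-3466058 - 2644017/(-1423577))*(j(2205, -607) - 3689938) = (-3466058 - 2644017/(-1423577))*(-1/1092 - 3689938) = (-3466058 - 2644017*(-1/1423577))*(-4029412297/1092) = (-3466058 + 2644017/1423577)*(-4029412297/1092) = -4934197805449/1423577*(-4029412297/1092) = 19881917313106614206353/1554546084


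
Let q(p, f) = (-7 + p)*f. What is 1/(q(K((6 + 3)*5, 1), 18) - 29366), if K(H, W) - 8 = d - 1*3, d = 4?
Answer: -1/29330 ≈ -3.4095e-5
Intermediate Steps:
K(H, W) = 9 (K(H, W) = 8 + (4 - 1*3) = 8 + (4 - 3) = 8 + 1 = 9)
q(p, f) = f*(-7 + p)
1/(q(K((6 + 3)*5, 1), 18) - 29366) = 1/(18*(-7 + 9) - 29366) = 1/(18*2 - 29366) = 1/(36 - 29366) = 1/(-29330) = -1/29330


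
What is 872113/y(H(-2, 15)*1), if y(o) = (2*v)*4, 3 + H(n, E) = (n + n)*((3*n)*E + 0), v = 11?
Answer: 79283/8 ≈ 9910.4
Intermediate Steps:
H(n, E) = -3 + 6*E*n² (H(n, E) = -3 + (n + n)*((3*n)*E + 0) = -3 + (2*n)*(3*E*n + 0) = -3 + (2*n)*(3*E*n) = -3 + 6*E*n²)
y(o) = 88 (y(o) = (2*11)*4 = 22*4 = 88)
872113/y(H(-2, 15)*1) = 872113/88 = 872113*(1/88) = 79283/8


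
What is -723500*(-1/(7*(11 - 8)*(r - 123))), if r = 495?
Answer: 180875/1953 ≈ 92.614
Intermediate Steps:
-723500*(-1/(7*(11 - 8)*(r - 123))) = -723500*(-1/(7*(11 - 8)*(495 - 123))) = -723500/(372*(-7*3)) = -723500/(372*(-21)) = -723500/(-7812) = -723500*(-1/7812) = 180875/1953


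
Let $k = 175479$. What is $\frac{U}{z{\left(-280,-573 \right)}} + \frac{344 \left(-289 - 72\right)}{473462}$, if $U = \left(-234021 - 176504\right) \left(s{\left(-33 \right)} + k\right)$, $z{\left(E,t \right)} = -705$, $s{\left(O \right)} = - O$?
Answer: $\frac{1137130471444196}{11126357} \approx 1.022 \cdot 10^{8}$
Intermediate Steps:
$U = -72052063800$ ($U = \left(-234021 - 176504\right) \left(\left(-1\right) \left(-33\right) + 175479\right) = - 410525 \left(33 + 175479\right) = \left(-410525\right) 175512 = -72052063800$)
$\frac{U}{z{\left(-280,-573 \right)}} + \frac{344 \left(-289 - 72\right)}{473462} = - \frac{72052063800}{-705} + \frac{344 \left(-289 - 72\right)}{473462} = \left(-72052063800\right) \left(- \frac{1}{705}\right) + 344 \left(-361\right) \frac{1}{473462} = \frac{4803470920}{47} - \frac{62092}{236731} = \frac{1137130471444196}{11126357}$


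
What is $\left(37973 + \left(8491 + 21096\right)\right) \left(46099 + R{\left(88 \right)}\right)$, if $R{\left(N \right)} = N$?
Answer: $3120393720$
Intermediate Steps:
$\left(37973 + \left(8491 + 21096\right)\right) \left(46099 + R{\left(88 \right)}\right) = \left(37973 + \left(8491 + 21096\right)\right) \left(46099 + 88\right) = \left(37973 + 29587\right) 46187 = 67560 \cdot 46187 = 3120393720$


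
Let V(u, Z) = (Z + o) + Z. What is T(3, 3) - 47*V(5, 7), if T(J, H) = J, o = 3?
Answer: -796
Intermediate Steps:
V(u, Z) = 3 + 2*Z (V(u, Z) = (Z + 3) + Z = (3 + Z) + Z = 3 + 2*Z)
T(3, 3) - 47*V(5, 7) = 3 - 47*(3 + 2*7) = 3 - 47*(3 + 14) = 3 - 47*17 = 3 - 799 = -796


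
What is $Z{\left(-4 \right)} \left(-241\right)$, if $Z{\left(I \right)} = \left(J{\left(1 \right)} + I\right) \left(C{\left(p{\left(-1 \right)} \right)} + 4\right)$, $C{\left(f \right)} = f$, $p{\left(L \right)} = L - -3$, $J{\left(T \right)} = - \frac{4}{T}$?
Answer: $11568$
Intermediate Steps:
$p{\left(L \right)} = 3 + L$ ($p{\left(L \right)} = L + 3 = 3 + L$)
$Z{\left(I \right)} = -24 + 6 I$ ($Z{\left(I \right)} = \left(- \frac{4}{1} + I\right) \left(\left(3 - 1\right) + 4\right) = \left(\left(-4\right) 1 + I\right) \left(2 + 4\right) = \left(-4 + I\right) 6 = -24 + 6 I$)
$Z{\left(-4 \right)} \left(-241\right) = \left(-24 + 6 \left(-4\right)\right) \left(-241\right) = \left(-24 - 24\right) \left(-241\right) = \left(-48\right) \left(-241\right) = 11568$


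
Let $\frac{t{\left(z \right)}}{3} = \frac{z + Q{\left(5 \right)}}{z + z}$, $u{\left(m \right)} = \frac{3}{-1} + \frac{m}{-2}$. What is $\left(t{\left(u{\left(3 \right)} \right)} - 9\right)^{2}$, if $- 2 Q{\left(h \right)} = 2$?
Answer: $\frac{1849}{36} \approx 51.361$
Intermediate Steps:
$Q{\left(h \right)} = -1$ ($Q{\left(h \right)} = \left(- \frac{1}{2}\right) 2 = -1$)
$u{\left(m \right)} = -3 - \frac{m}{2}$ ($u{\left(m \right)} = 3 \left(-1\right) + m \left(- \frac{1}{2}\right) = -3 - \frac{m}{2}$)
$t{\left(z \right)} = \frac{3 \left(-1 + z\right)}{2 z}$ ($t{\left(z \right)} = 3 \frac{z - 1}{z + z} = 3 \frac{-1 + z}{2 z} = \frac{3 \left(-1 + z\right)}{2 z}$)
$\left(t{\left(u{\left(3 \right)} \right)} - 9\right)^{2} = \left(\frac{3 \left(-1 - \frac{9}{2}\right)}{2 \left(-3 - \frac{3}{2}\right)} - 9\right)^{2} = \left(\frac{3 \left(-1 - \frac{9}{2}\right)}{2 \left(- \frac{9}{2}\right)} - 9\right)^{2} = \left(\frac{3}{2} \left(- \frac{2}{9}\right) \left(- \frac{11}{2}\right) - 9\right)^{2} = \left(\frac{11}{6} - 9\right)^{2} = \left(- \frac{43}{6}\right)^{2} = \frac{1849}{36}$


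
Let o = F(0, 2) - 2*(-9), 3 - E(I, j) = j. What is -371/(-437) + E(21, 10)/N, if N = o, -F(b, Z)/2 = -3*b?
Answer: 3619/7866 ≈ 0.46008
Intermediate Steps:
F(b, Z) = 6*b (F(b, Z) = -(-6)*b = 6*b)
E(I, j) = 3 - j
o = 18 (o = 6*0 - 2*(-9) = 0 + 18 = 18)
N = 18
-371/(-437) + E(21, 10)/N = -371/(-437) + (3 - 1*10)/18 = -371*(-1/437) + (3 - 10)*(1/18) = 371/437 - 7*1/18 = 371/437 - 7/18 = 3619/7866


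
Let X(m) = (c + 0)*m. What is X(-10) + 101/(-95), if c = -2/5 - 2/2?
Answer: 1229/95 ≈ 12.937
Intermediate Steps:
c = -7/5 (c = -2*⅕ - 2*½ = -⅖ - 1 = -7/5 ≈ -1.4000)
X(m) = -7*m/5 (X(m) = (-7/5 + 0)*m = -7*m/5)
X(-10) + 101/(-95) = -7/5*(-10) + 101/(-95) = 14 + 101*(-1/95) = 14 - 101/95 = 1229/95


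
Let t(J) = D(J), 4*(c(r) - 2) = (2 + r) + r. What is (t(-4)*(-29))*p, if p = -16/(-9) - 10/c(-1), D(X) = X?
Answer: -3364/9 ≈ -373.78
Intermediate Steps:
c(r) = 5/2 + r/2 (c(r) = 2 + ((2 + r) + r)/4 = 2 + (2 + 2*r)/4 = 2 + (1/2 + r/2) = 5/2 + r/2)
p = -29/9 (p = -16/(-9) - 10/(5/2 + (1/2)*(-1)) = -16*(-1/9) - 10/(5/2 - 1/2) = 16/9 - 10/2 = 16/9 - 10*1/2 = 16/9 - 5 = -29/9 ≈ -3.2222)
t(J) = J
(t(-4)*(-29))*p = -4*(-29)*(-29/9) = 116*(-29/9) = -3364/9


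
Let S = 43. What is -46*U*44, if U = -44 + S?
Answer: 2024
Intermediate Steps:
U = -1 (U = -44 + 43 = -1)
-46*U*44 = -46*(-1)*44 = 46*44 = 2024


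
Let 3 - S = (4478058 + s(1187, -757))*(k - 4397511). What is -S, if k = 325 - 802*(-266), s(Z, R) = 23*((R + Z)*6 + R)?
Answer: -18910965689901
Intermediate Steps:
s(Z, R) = 138*Z + 161*R (s(Z, R) = 23*((6*R + 6*Z) + R) = 23*(6*Z + 7*R) = 138*Z + 161*R)
k = 213657 (k = 325 + 213332 = 213657)
S = 18910965689901 (S = 3 - (4478058 + (138*1187 + 161*(-757)))*(213657 - 4397511) = 3 - (4478058 + (163806 - 121877))*(-4183854) = 3 - (4478058 + 41929)*(-4183854) = 3 - 4519987*(-4183854) = 3 - 1*(-18910965689898) = 3 + 18910965689898 = 18910965689901)
-S = -1*18910965689901 = -18910965689901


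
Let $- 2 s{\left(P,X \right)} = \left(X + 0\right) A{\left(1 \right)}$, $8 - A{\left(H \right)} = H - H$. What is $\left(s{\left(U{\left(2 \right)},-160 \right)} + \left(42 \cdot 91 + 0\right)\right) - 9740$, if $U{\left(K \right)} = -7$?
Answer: $-5278$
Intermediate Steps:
$A{\left(H \right)} = 8$ ($A{\left(H \right)} = 8 - \left(H - H\right) = 8 - 0 = 8 + 0 = 8$)
$s{\left(P,X \right)} = - 4 X$ ($s{\left(P,X \right)} = - \frac{\left(X + 0\right) 8}{2} = - \frac{X 8}{2} = - \frac{8 X}{2} = - 4 X$)
$\left(s{\left(U{\left(2 \right)},-160 \right)} + \left(42 \cdot 91 + 0\right)\right) - 9740 = \left(\left(-4\right) \left(-160\right) + \left(42 \cdot 91 + 0\right)\right) - 9740 = \left(640 + \left(3822 + 0\right)\right) - 9740 = \left(640 + 3822\right) - 9740 = 4462 - 9740 = -5278$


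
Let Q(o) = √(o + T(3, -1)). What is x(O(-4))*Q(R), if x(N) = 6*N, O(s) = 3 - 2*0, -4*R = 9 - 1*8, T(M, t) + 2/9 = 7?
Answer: 3*√235 ≈ 45.989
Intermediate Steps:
T(M, t) = 61/9 (T(M, t) = -2/9 + 7 = 61/9)
R = -¼ (R = -(9 - 1*8)/4 = -(9 - 8)/4 = -¼*1 = -¼ ≈ -0.25000)
O(s) = 3 (O(s) = 3 + 0 = 3)
Q(o) = √(61/9 + o) (Q(o) = √(o + 61/9) = √(61/9 + o))
x(O(-4))*Q(R) = (6*3)*(√(61 + 9*(-¼))/3) = 18*(√(61 - 9/4)/3) = 18*(√(235/4)/3) = 18*((√235/2)/3) = 18*(√235/6) = 3*√235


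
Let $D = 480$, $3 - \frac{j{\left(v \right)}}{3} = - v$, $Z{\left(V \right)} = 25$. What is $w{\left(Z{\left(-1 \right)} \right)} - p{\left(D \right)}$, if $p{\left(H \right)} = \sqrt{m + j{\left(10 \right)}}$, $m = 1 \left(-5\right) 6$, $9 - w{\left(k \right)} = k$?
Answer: $-19$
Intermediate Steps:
$j{\left(v \right)} = 9 + 3 v$ ($j{\left(v \right)} = 9 - 3 \left(- v\right) = 9 + 3 v$)
$w{\left(k \right)} = 9 - k$
$m = -30$ ($m = \left(-5\right) 6 = -30$)
$p{\left(H \right)} = 3$ ($p{\left(H \right)} = \sqrt{-30 + \left(9 + 3 \cdot 10\right)} = \sqrt{-30 + \left(9 + 30\right)} = \sqrt{-30 + 39} = \sqrt{9} = 3$)
$w{\left(Z{\left(-1 \right)} \right)} - p{\left(D \right)} = \left(9 - 25\right) - 3 = -16 - 3 = -19$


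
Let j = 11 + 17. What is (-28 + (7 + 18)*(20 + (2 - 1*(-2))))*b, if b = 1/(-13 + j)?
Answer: 572/15 ≈ 38.133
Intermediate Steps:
j = 28
b = 1/15 (b = 1/(-13 + 28) = 1/15 ≈ 0.066667)
(-28 + (7 + 18)*(20 + (2 - 1*(-2))))*b = (-28 + (7 + 18)*(20 + (2 - 1*(-2))))*(1/15) = (-28 + 25*(20 + (2 + 2)))*(1/15) = (-28 + 25*(20 + 4))*(1/15) = (-28 + 25*24)*(1/15) = (-28 + 600)*(1/15) = 572*(1/15) = 572/15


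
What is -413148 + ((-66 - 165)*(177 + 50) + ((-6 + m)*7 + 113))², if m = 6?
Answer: 2737387828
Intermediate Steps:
-413148 + ((-66 - 165)*(177 + 50) + ((-6 + m)*7 + 113))² = -413148 + ((-66 - 165)*(177 + 50) + ((-6 + 6)*7 + 113))² = -413148 + (-231*227 + (0*7 + 113))² = -413148 + (-52437 + (0 + 113))² = -413148 + (-52437 + 113)² = -413148 + (-52324)² = -413148 + 2737800976 = 2737387828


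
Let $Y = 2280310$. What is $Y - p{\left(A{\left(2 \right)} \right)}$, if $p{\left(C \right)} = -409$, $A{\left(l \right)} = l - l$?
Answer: $2280719$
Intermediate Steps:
$A{\left(l \right)} = 0$
$Y - p{\left(A{\left(2 \right)} \right)} = 2280310 - -409 = 2280310 + 409 = 2280719$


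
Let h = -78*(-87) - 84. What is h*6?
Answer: 40212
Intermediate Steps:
h = 6702 (h = 6786 - 84 = 6702)
h*6 = 6702*6 = 40212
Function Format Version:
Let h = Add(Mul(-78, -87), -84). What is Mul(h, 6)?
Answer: 40212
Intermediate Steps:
h = 6702 (h = Add(6786, -84) = 6702)
Mul(h, 6) = Mul(6702, 6) = 40212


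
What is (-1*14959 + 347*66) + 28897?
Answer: 36840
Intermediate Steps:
(-1*14959 + 347*66) + 28897 = (-14959 + 22902) + 28897 = 7943 + 28897 = 36840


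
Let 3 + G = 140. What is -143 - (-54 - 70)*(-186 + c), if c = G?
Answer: -6219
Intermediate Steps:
G = 137 (G = -3 + 140 = 137)
c = 137
-143 - (-54 - 70)*(-186 + c) = -143 - (-54 - 70)*(-186 + 137) = -143 - (-124)*(-49) = -143 - 1*6076 = -143 - 6076 = -6219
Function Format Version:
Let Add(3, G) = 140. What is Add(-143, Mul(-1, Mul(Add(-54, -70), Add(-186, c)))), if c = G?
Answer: -6219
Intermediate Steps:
G = 137 (G = Add(-3, 140) = 137)
c = 137
Add(-143, Mul(-1, Mul(Add(-54, -70), Add(-186, c)))) = Add(-143, Mul(-1, Mul(Add(-54, -70), Add(-186, 137)))) = Add(-143, Mul(-1, Mul(-124, -49))) = Add(-143, Mul(-1, 6076)) = Add(-143, -6076) = -6219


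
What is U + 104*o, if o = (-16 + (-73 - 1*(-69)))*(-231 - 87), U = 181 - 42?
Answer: 661579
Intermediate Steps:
U = 139
o = 6360 (o = (-16 + (-73 + 69))*(-318) = (-16 - 4)*(-318) = -20*(-318) = 6360)
U + 104*o = 139 + 104*6360 = 139 + 661440 = 661579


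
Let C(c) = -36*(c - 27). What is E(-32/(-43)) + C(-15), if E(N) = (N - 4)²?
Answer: 2815288/1849 ≈ 1522.6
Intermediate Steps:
E(N) = (-4 + N)²
C(c) = 972 - 36*c (C(c) = -36*(-27 + c) = 972 - 36*c)
E(-32/(-43)) + C(-15) = (-4 - 32/(-43))² + (972 - 36*(-15)) = (-4 - 32*(-1/43))² + (972 + 540) = (-4 + 32/43)² + 1512 = (-140/43)² + 1512 = 19600/1849 + 1512 = 2815288/1849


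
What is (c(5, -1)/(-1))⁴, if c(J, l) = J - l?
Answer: 1296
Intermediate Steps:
(c(5, -1)/(-1))⁴ = ((5 - 1*(-1))/(-1))⁴ = ((5 + 1)*(-1))⁴ = (6*(-1))⁴ = (-6)⁴ = 1296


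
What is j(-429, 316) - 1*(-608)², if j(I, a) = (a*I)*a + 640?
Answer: -43207248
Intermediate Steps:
j(I, a) = 640 + I*a² (j(I, a) = (I*a)*a + 640 = I*a² + 640 = 640 + I*a²)
j(-429, 316) - 1*(-608)² = (640 - 429*316²) - 1*(-608)² = (640 - 429*99856) - 1*369664 = (640 - 42838224) - 369664 = -42837584 - 369664 = -43207248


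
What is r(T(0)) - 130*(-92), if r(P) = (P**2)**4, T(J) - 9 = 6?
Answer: 2562902585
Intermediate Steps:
T(J) = 15 (T(J) = 9 + 6 = 15)
r(P) = P**8
r(T(0)) - 130*(-92) = 15**8 - 130*(-92) = 2562890625 + 11960 = 2562902585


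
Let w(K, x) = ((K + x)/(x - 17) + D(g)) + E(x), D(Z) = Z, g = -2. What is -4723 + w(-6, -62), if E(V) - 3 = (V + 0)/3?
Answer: -1123808/237 ≈ -4741.8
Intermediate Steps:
E(V) = 3 + V/3 (E(V) = 3 + (V + 0)/3 = 3 + V*(⅓) = 3 + V/3)
w(K, x) = 1 + x/3 + (K + x)/(-17 + x) (w(K, x) = ((K + x)/(x - 17) - 2) + (3 + x/3) = ((K + x)/(-17 + x) - 2) + (3 + x/3) = (-2 + (K + x)/(-17 + x)) + (3 + x/3) = 1 + x/3 + (K + x)/(-17 + x))
-4723 + w(-6, -62) = -4723 + (-51 + (-62)² - 11*(-62) + 3*(-6))/(3*(-17 - 62)) = -4723 + (⅓)*(-51 + 3844 + 682 - 18)/(-79) = -4723 + (⅓)*(-1/79)*4457 = -4723 - 4457/237 = -1123808/237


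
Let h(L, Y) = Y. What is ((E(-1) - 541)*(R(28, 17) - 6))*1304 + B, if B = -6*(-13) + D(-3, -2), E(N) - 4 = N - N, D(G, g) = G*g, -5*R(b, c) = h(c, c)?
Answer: 32912076/5 ≈ 6.5824e+6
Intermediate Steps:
R(b, c) = -c/5
E(N) = 4 (E(N) = 4 + (N - N) = 4 + 0 = 4)
B = 84 (B = -6*(-13) - 3*(-2) = 78 + 6 = 84)
((E(-1) - 541)*(R(28, 17) - 6))*1304 + B = ((4 - 541)*(-1/5*17 - 6))*1304 + 84 = -537*(-17/5 - 6)*1304 + 84 = -537*(-47/5)*1304 + 84 = (25239/5)*1304 + 84 = 32911656/5 + 84 = 32912076/5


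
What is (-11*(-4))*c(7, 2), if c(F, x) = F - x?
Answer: 220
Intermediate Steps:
(-11*(-4))*c(7, 2) = (-11*(-4))*(7 - 1*2) = 44*(7 - 2) = 44*5 = 220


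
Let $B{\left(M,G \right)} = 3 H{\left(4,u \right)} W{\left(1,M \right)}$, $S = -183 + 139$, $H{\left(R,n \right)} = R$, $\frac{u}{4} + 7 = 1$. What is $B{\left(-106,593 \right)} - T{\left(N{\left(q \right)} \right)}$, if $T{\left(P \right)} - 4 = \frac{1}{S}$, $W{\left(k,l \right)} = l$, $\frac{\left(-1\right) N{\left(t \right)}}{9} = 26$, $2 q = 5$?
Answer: $- \frac{56143}{44} \approx -1276.0$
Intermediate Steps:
$u = -24$ ($u = -28 + 4 \cdot 1 = -28 + 4 = -24$)
$q = \frac{5}{2}$ ($q = \frac{1}{2} \cdot 5 = \frac{5}{2} \approx 2.5$)
$S = -44$
$N{\left(t \right)} = -234$ ($N{\left(t \right)} = \left(-9\right) 26 = -234$)
$B{\left(M,G \right)} = 12 M$ ($B{\left(M,G \right)} = 3 \cdot 4 M = 12 M$)
$T{\left(P \right)} = \frac{175}{44}$ ($T{\left(P \right)} = 4 + \frac{1}{-44} = 4 - \frac{1}{44} = \frac{175}{44}$)
$B{\left(-106,593 \right)} - T{\left(N{\left(q \right)} \right)} = 12 \left(-106\right) - \frac{175}{44} = -1272 - \frac{175}{44} = - \frac{56143}{44}$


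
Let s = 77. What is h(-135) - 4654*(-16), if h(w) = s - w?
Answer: 74676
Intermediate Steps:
h(w) = 77 - w
h(-135) - 4654*(-16) = (77 - 1*(-135)) - 4654*(-16) = (77 + 135) - 1*(-74464) = 212 + 74464 = 74676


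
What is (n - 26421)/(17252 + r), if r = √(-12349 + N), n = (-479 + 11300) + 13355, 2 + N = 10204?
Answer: -2038460/15664929 + 2245*I*√2147/297633651 ≈ -0.13013 + 0.0003495*I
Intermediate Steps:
N = 10202 (N = -2 + 10204 = 10202)
n = 24176 (n = 10821 + 13355 = 24176)
r = I*√2147 (r = √(-12349 + 10202) = √(-2147) = I*√2147 ≈ 46.336*I)
(n - 26421)/(17252 + r) = (24176 - 26421)/(17252 + I*√2147) = -2245/(17252 + I*√2147)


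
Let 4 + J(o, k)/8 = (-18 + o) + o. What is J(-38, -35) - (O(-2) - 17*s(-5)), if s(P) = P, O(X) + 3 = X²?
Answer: -870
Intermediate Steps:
J(o, k) = -176 + 16*o (J(o, k) = -32 + 8*((-18 + o) + o) = -32 + 8*(-18 + 2*o) = -32 + (-144 + 16*o) = -176 + 16*o)
O(X) = -3 + X²
J(-38, -35) - (O(-2) - 17*s(-5)) = (-176 + 16*(-38)) - ((-3 + (-2)²) - 17*(-5)) = (-176 - 608) - ((-3 + 4) + 85) = -784 - (1 + 85) = -784 - 1*86 = -784 - 86 = -870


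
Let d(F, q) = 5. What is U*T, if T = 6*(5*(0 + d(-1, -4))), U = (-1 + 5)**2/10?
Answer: 240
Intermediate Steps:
U = 8/5 (U = 4**2*(1/10) = 16*(1/10) = 8/5 ≈ 1.6000)
T = 150 (T = 6*(5*(0 + 5)) = 6*(5*5) = 6*25 = 150)
U*T = (8/5)*150 = 240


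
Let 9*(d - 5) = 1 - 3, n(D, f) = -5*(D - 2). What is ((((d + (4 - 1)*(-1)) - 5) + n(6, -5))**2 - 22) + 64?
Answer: 47083/81 ≈ 581.27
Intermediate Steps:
n(D, f) = 10 - 5*D (n(D, f) = -5*(-2 + D) = 10 - 5*D)
d = 43/9 (d = 5 + (1 - 3)/9 = 5 + (1/9)*(-2) = 5 - 2/9 = 43/9 ≈ 4.7778)
((((d + (4 - 1)*(-1)) - 5) + n(6, -5))**2 - 22) + 64 = ((((43/9 + (4 - 1)*(-1)) - 5) + (10 - 5*6))**2 - 22) + 64 = ((((43/9 + 3*(-1)) - 5) + (10 - 30))**2 - 22) + 64 = ((((43/9 - 3) - 5) - 20)**2 - 22) + 64 = (((16/9 - 5) - 20)**2 - 22) + 64 = ((-29/9 - 20)**2 - 22) + 64 = ((-209/9)**2 - 22) + 64 = (43681/81 - 22) + 64 = 41899/81 + 64 = 47083/81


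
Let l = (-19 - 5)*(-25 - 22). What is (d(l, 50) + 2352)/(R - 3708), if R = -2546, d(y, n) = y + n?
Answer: -1765/3127 ≈ -0.56444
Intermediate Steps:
l = 1128 (l = -24*(-47) = 1128)
d(y, n) = n + y
(d(l, 50) + 2352)/(R - 3708) = ((50 + 1128) + 2352)/(-2546 - 3708) = (1178 + 2352)/(-6254) = 3530*(-1/6254) = -1765/3127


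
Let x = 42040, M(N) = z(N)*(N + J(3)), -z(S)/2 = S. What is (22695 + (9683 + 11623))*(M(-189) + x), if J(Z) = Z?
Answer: -1243820268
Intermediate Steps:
z(S) = -2*S
M(N) = -2*N*(3 + N) (M(N) = (-2*N)*(N + 3) = (-2*N)*(3 + N) = -2*N*(3 + N))
(22695 + (9683 + 11623))*(M(-189) + x) = (22695 + (9683 + 11623))*(-2*(-189)*(3 - 189) + 42040) = (22695 + 21306)*(-2*(-189)*(-186) + 42040) = 44001*(-70308 + 42040) = 44001*(-28268) = -1243820268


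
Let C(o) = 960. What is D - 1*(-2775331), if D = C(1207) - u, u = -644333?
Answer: 3420624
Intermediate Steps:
D = 645293 (D = 960 - 1*(-644333) = 960 + 644333 = 645293)
D - 1*(-2775331) = 645293 - 1*(-2775331) = 645293 + 2775331 = 3420624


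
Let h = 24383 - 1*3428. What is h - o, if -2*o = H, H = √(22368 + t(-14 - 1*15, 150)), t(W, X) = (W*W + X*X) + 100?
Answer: 20955 + √45809/2 ≈ 21062.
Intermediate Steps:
t(W, X) = 100 + W² + X² (t(W, X) = (W² + X²) + 100 = 100 + W² + X²)
H = √45809 (H = √(22368 + (100 + (-14 - 1*15)² + 150²)) = √(22368 + (100 + (-14 - 15)² + 22500)) = √(22368 + (100 + (-29)² + 22500)) = √(22368 + (100 + 841 + 22500)) = √(22368 + 23441) = √45809 ≈ 214.03)
h = 20955 (h = 24383 - 3428 = 20955)
o = -√45809/2 ≈ -107.02
h - o = 20955 - (-1)*√45809/2 = 20955 + √45809/2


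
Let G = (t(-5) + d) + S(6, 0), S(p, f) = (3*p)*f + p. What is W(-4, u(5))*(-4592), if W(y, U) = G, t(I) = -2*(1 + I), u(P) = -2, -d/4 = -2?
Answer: -101024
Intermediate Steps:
d = 8 (d = -4*(-2) = 8)
t(I) = -2 - 2*I
S(p, f) = p + 3*f*p (S(p, f) = 3*f*p + p = p + 3*f*p)
G = 22 (G = ((-2 - 2*(-5)) + 8) + 6*(1 + 3*0) = ((-2 + 10) + 8) + 6*(1 + 0) = (8 + 8) + 6*1 = 16 + 6 = 22)
W(y, U) = 22
W(-4, u(5))*(-4592) = 22*(-4592) = -101024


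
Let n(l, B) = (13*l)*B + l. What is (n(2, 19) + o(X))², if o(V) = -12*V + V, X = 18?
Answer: 88804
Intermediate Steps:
n(l, B) = l + 13*B*l (n(l, B) = 13*B*l + l = l + 13*B*l)
o(V) = -11*V
(n(2, 19) + o(X))² = (2*(1 + 13*19) - 11*18)² = (2*(1 + 247) - 198)² = (2*248 - 198)² = (496 - 198)² = 298² = 88804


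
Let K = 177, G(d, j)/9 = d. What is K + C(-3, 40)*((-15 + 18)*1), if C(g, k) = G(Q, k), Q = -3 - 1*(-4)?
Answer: 204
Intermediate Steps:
Q = 1 (Q = -3 + 4 = 1)
G(d, j) = 9*d
C(g, k) = 9 (C(g, k) = 9*1 = 9)
K + C(-3, 40)*((-15 + 18)*1) = 177 + 9*((-15 + 18)*1) = 177 + 9*(3*1) = 177 + 9*3 = 177 + 27 = 204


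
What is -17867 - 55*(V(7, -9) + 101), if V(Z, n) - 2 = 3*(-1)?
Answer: -23367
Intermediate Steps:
V(Z, n) = -1 (V(Z, n) = 2 + 3*(-1) = 2 - 3 = -1)
-17867 - 55*(V(7, -9) + 101) = -17867 - 55*(-1 + 101) = -17867 - 55*100 = -17867 - 5500 = -23367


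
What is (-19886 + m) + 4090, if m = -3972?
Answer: -19768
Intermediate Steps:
(-19886 + m) + 4090 = (-19886 - 3972) + 4090 = -23858 + 4090 = -19768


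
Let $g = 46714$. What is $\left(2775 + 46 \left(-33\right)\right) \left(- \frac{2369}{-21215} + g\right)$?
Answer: $\frac{1245737127903}{21215} \approx 5.872 \cdot 10^{7}$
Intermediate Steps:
$\left(2775 + 46 \left(-33\right)\right) \left(- \frac{2369}{-21215} + g\right) = \left(2775 + 46 \left(-33\right)\right) \left(- \frac{2369}{-21215} + 46714\right) = \left(2775 - 1518\right) \left(\left(-2369\right) \left(- \frac{1}{21215}\right) + 46714\right) = 1257 \left(\frac{2369}{21215} + 46714\right) = 1257 \cdot \frac{991039879}{21215} = \frac{1245737127903}{21215}$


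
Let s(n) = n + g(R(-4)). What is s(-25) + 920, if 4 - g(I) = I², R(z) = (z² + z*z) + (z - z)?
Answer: -125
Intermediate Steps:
R(z) = 2*z² (R(z) = (z² + z²) + 0 = 2*z² + 0 = 2*z²)
g(I) = 4 - I²
s(n) = -1020 + n (s(n) = n + (4 - (2*(-4)²)²) = n + (4 - (2*16)²) = n + (4 - 1*32²) = n + (4 - 1*1024) = n + (4 - 1024) = n - 1020 = -1020 + n)
s(-25) + 920 = (-1020 - 25) + 920 = -1045 + 920 = -125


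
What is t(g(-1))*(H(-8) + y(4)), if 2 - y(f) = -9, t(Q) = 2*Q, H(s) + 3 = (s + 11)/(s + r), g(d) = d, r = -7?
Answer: -78/5 ≈ -15.600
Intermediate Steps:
H(s) = -3 + (11 + s)/(-7 + s) (H(s) = -3 + (s + 11)/(s - 7) = -3 + (11 + s)/(-7 + s))
y(f) = 11 (y(f) = 2 - 1*(-9) = 2 + 9 = 11)
t(g(-1))*(H(-8) + y(4)) = (2*(-1))*(2*(16 - 1*(-8))/(-7 - 8) + 11) = -2*(2*(16 + 8)/(-15) + 11) = -2*(2*(-1/15)*24 + 11) = -2*(-16/5 + 11) = -2*39/5 = -78/5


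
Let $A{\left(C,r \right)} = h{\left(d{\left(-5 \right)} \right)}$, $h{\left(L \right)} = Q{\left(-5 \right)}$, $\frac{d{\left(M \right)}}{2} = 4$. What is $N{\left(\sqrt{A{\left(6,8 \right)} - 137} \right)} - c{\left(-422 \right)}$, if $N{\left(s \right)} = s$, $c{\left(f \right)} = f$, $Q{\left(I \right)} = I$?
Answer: $422 + i \sqrt{142} \approx 422.0 + 11.916 i$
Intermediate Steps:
$d{\left(M \right)} = 8$ ($d{\left(M \right)} = 2 \cdot 4 = 8$)
$h{\left(L \right)} = -5$
$A{\left(C,r \right)} = -5$
$N{\left(\sqrt{A{\left(6,8 \right)} - 137} \right)} - c{\left(-422 \right)} = \sqrt{-5 - 137} - -422 = \sqrt{-142} + 422 = i \sqrt{142} + 422 = 422 + i \sqrt{142}$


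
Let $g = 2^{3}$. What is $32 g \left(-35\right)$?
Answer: $-8960$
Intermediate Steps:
$g = 8$
$32 g \left(-35\right) = 32 \cdot 8 \left(-35\right) = 256 \left(-35\right) = -8960$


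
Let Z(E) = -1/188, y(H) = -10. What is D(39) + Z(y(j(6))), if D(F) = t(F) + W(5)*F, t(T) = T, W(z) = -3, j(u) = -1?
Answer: -14665/188 ≈ -78.005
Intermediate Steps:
Z(E) = -1/188 (Z(E) = -1*1/188 = -1/188)
D(F) = -2*F (D(F) = F - 3*F = -2*F)
D(39) + Z(y(j(6))) = -2*39 - 1/188 = -78 - 1/188 = -14665/188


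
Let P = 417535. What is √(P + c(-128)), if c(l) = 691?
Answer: √418226 ≈ 646.70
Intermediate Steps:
√(P + c(-128)) = √(417535 + 691) = √418226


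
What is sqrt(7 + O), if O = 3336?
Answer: sqrt(3343) ≈ 57.819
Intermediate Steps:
sqrt(7 + O) = sqrt(7 + 3336) = sqrt(3343)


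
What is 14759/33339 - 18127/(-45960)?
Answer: 427553231/510753480 ≈ 0.83710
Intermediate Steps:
14759/33339 - 18127/(-45960) = 14759*(1/33339) - 18127*(-1/45960) = 14759/33339 + 18127/45960 = 427553231/510753480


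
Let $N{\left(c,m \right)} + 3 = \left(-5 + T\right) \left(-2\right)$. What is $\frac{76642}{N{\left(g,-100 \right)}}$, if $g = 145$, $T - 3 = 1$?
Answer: $-76642$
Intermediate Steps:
$T = 4$ ($T = 3 + 1 = 4$)
$N{\left(c,m \right)} = -1$ ($N{\left(c,m \right)} = -3 + \left(-5 + 4\right) \left(-2\right) = -3 - -2 = -3 + 2 = -1$)
$\frac{76642}{N{\left(g,-100 \right)}} = \frac{76642}{-1} = 76642 \left(-1\right) = -76642$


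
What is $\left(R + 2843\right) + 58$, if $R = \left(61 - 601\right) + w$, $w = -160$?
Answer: $2201$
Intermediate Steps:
$R = -700$ ($R = \left(61 - 601\right) - 160 = -540 - 160 = -700$)
$\left(R + 2843\right) + 58 = \left(-700 + 2843\right) + 58 = 2143 + 58 = 2201$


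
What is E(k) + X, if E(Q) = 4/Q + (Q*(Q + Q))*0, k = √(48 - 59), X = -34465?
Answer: -34465 - 4*I*√11/11 ≈ -34465.0 - 1.206*I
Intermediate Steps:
k = I*√11 (k = √(-11) = I*√11 ≈ 3.3166*I)
E(Q) = 4/Q (E(Q) = 4/Q + (Q*(2*Q))*0 = 4/Q + (2*Q²)*0 = 4/Q + 0 = 4/Q)
E(k) + X = 4/((I*√11)) - 34465 = 4*(-I*√11/11) - 34465 = -4*I*√11/11 - 34465 = -34465 - 4*I*√11/11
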